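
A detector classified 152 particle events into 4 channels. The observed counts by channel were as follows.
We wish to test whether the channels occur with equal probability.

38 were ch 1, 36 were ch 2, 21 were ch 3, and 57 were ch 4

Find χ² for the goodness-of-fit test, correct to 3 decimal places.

Expected count for each of the 4 categories: 152/4 = 38.
ch 1: (38 − 38)²/38 = 0/38 = 0.0000
ch 2: (36 − 38)²/38 = 4/38 = 0.1053
ch 3: (21 − 38)²/38 = 289/38 = 7.6053
ch 4: (57 − 38)²/38 = 361/38 = 9.5000
Sum = 17.211

17.211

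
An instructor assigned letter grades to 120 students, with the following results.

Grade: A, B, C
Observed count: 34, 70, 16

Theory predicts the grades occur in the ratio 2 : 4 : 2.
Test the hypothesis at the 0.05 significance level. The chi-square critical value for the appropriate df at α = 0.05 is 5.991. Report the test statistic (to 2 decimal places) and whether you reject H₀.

Ratio total = 8. Expected counts: 120×2/8 = 30, 120×4/8 = 60, 120×2/8 = 30.
cat         O        E   (O−E)²/E
A          34       30      0.533
B          70       60      1.667
C          16       30      6.533
Sum = 8.73
df = 2. Since 8.73 > 5.991, we reject H₀.

8.73; reject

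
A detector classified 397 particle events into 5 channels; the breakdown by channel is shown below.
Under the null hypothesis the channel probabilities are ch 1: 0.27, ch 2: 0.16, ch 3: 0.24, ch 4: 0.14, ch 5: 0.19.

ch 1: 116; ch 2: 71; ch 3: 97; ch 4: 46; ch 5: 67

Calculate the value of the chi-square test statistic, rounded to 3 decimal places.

Expected counts E_i = n·p_i: 397×0.27 = 107.19, 397×0.16 = 63.52, 397×0.24 = 95.28, 397×0.14 = 55.58, 397×0.19 = 75.43.
cat         O        E   (O−E)²/E
ch 1      116   107.19     0.7241
ch 2       71    63.52     0.8808
ch 3       97    95.28     0.0310
ch 4       46    55.58     1.6512
ch 5       67    75.43     0.9421
Sum = 4.229

4.229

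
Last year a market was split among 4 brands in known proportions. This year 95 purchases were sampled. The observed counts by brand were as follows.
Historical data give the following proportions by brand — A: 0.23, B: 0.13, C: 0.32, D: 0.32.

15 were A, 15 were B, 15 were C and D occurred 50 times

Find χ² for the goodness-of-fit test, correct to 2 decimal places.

Expected counts E_i = n·p_i: 95×0.23 = 21.85, 95×0.13 = 12.35, 95×0.32 = 30.4, 95×0.32 = 30.4.
A: (15 − 21.85)²/21.85 = 46.9225/21.85 = 2.147
B: (15 − 12.35)²/12.35 = 7.0225/12.35 = 0.569
C: (15 − 30.4)²/30.4 = 237.16/30.4 = 7.801
D: (50 − 30.4)²/30.4 = 384.16/30.4 = 12.637
Sum = 23.15

23.15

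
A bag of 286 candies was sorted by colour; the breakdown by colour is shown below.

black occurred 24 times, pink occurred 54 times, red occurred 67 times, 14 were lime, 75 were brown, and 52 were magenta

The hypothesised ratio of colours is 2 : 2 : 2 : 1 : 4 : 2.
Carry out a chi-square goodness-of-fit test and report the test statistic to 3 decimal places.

Ratio total = 13. Expected counts: 286×2/13 = 44, 286×2/13 = 44, 286×2/13 = 44, 286×1/13 = 22, 286×4/13 = 88, 286×2/13 = 44.
χ² = (24−44)²/44 + (54−44)²/44 + (67−44)²/44 + (14−22)²/22 + (75−88)²/88 + (52−44)²/44
   = 9.0909 + 2.2727 + 12.0227 + 2.9091 + 1.9205 + 1.4545
Sum = 29.670

29.670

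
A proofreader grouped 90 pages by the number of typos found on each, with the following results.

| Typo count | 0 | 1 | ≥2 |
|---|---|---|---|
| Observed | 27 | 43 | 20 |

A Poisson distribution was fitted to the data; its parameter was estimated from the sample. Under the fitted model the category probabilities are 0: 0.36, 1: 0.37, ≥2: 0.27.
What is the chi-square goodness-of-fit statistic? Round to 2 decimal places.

Expected counts E_i = n·p_i: 90×0.36 = 32.4, 90×0.37 = 33.3, 90×0.27 = 24.3.
0: (27 − 32.4)²/32.4 = 29.16/32.4 = 0.900
1: (43 − 33.3)²/33.3 = 94.09/33.3 = 2.826
≥2: (20 − 24.3)²/24.3 = 18.49/24.3 = 0.761
Sum = 4.49

4.49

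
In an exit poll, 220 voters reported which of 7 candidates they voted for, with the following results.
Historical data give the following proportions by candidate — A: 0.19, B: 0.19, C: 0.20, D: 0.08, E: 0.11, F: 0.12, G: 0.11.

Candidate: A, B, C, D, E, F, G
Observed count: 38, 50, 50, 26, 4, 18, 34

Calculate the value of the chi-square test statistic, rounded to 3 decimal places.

30.284

Expected counts E_i = n·p_i: 220×0.19 = 41.8, 220×0.19 = 41.8, 220×0.20 = 44, 220×0.08 = 17.6, 220×0.11 = 24.2, 220×0.12 = 26.4, 220×0.11 = 24.2.
χ² = (38−41.8)²/41.8 + (50−41.8)²/41.8 + (50−44)²/44 + (26−17.6)²/17.6 + (4−24.2)²/24.2 + (18−26.4)²/26.4 + (34−24.2)²/24.2
   = 0.3455 + 1.6086 + 0.8182 + 4.0091 + 16.8612 + 2.6727 + 3.9686
Sum = 30.284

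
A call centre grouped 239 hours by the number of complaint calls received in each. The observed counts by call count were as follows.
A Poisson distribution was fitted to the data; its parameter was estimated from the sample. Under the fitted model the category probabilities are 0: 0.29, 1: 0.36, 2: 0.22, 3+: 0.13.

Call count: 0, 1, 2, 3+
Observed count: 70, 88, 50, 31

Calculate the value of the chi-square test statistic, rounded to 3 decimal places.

0.178

Expected counts E_i = n·p_i: 239×0.29 = 69.31, 239×0.36 = 86.04, 239×0.22 = 52.58, 239×0.13 = 31.07.
cat         O        E   (O−E)²/E
0          70    69.31     0.0069
1          88    86.04     0.0446
2          50    52.58     0.1266
3+         31    31.07     0.0002
Sum = 0.178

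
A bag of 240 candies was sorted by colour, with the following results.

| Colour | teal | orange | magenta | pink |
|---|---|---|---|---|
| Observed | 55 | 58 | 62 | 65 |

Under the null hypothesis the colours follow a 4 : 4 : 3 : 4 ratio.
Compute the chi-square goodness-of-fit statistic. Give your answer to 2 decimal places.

5.93

Ratio total = 15. Expected counts: 240×4/15 = 64, 240×4/15 = 64, 240×3/15 = 48, 240×4/15 = 64.
cat          O        E   (O−E)²/E
teal        55       64      1.266
orange      58       64      0.563
magenta     62       48      4.083
pink        65       64      0.016
Sum = 5.93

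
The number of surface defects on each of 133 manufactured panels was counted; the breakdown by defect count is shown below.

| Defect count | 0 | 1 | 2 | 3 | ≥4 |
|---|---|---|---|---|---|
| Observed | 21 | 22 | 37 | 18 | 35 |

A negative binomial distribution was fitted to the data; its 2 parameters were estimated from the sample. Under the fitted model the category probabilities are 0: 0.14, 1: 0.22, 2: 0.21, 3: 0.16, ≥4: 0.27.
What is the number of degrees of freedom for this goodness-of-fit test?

There are k = 5 categories and 2 parameters estimated from the data, so df = 5 − 1 − 2 = 2.

2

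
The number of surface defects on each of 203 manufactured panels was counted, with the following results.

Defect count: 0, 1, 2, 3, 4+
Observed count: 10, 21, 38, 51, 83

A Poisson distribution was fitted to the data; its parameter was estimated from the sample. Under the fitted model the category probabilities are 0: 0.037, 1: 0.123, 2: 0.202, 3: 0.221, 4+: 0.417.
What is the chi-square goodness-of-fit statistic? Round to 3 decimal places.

Expected counts E_i = n·p_i: 203×0.037 = 7.511, 203×0.123 = 24.969, 203×0.202 = 41.006, 203×0.221 = 44.863, 203×0.417 = 84.651.
0: (10 − 7.511)²/7.511 = 6.195121/7.511 = 0.8248
1: (21 − 24.969)²/24.969 = 15.752961/24.969 = 0.6309
2: (38 − 41.006)²/41.006 = 9.036036/41.006 = 0.2204
3: (51 − 44.863)²/44.863 = 37.662769/44.863 = 0.8395
4+: (83 − 84.651)²/84.651 = 2.725801/84.651 = 0.0322
Sum = 2.548

2.548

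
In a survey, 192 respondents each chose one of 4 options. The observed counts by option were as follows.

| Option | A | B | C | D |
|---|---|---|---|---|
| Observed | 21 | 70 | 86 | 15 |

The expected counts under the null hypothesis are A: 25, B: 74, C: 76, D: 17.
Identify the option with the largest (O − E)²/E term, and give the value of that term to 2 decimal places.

A: (21 − 25)²/25 = 16/25 = 0.640
B: (70 − 74)²/74 = 16/74 = 0.216
C: (86 − 76)²/76 = 100/76 = 1.316
D: (15 − 17)²/17 = 4/17 = 0.235
The largest term is for C: 1.32.

C, 1.32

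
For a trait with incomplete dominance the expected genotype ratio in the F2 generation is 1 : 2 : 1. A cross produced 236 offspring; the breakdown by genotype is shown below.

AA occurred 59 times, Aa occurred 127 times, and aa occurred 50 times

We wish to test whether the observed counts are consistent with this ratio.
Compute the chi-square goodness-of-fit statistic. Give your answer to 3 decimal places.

2.059

Ratio total = 4. Expected counts: 236×1/4 = 59, 236×2/4 = 118, 236×1/4 = 59.
χ² = (59−59)²/59 + (127−118)²/118 + (50−59)²/59
   = 0.0000 + 0.6864 + 1.3729
Sum = 2.059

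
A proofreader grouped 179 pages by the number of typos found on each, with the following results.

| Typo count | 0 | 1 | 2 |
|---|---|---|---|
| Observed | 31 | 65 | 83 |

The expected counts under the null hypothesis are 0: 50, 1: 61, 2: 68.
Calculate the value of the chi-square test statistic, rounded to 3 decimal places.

χ² = (31−50)²/50 + (65−61)²/61 + (83−68)²/68
   = 7.2200 + 0.2623 + 3.3088
Sum = 10.791

10.791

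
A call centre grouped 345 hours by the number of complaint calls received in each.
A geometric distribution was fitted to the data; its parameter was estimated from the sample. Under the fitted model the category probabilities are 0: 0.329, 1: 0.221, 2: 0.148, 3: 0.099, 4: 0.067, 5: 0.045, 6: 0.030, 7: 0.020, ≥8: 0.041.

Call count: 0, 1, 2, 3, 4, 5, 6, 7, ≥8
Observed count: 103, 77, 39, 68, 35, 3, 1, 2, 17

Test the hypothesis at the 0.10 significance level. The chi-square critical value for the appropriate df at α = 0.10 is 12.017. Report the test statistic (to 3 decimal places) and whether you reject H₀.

66.084; reject

Expected counts E_i = n·p_i: 345×0.329 = 113.505, 345×0.221 = 76.245, 345×0.148 = 51.06, 345×0.099 = 34.155, 345×0.067 = 23.115, 345×0.045 = 15.525, 345×0.030 = 10.35, 345×0.020 = 6.9, 345×0.041 = 14.145.
χ² = (103−113.505)²/113.505 + (77−76.245)²/76.245 + (39−51.06)²/51.06 + (68−34.155)²/34.155 + (35−23.115)²/23.115 + (3−15.525)²/15.525 + (1−10.35)²/10.35 + (2−6.9)²/6.9 + (17−14.145)²/14.145
   = 0.9722 + 0.0075 + 2.8485 + 33.5378 + 6.1109 + 10.1047 + 8.4466 + 3.4797 + 0.5762
Sum = 66.084
df = 7. Since 66.084 > 12.017, we reject H₀.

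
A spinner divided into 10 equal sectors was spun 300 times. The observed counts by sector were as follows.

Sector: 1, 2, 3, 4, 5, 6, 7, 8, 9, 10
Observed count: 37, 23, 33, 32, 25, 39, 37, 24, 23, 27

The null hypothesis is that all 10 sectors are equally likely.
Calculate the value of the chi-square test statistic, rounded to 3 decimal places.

Under H₀ each category has probability 1/10, so each expected count is 300/10 = 30.
cat         O        E   (O−E)²/E
1          37       30     1.6333
2          23       30     1.6333
3          33       30     0.3000
4          32       30     0.1333
5          25       30     0.8333
6          39       30     2.7000
7          37       30     1.6333
8          24       30     1.2000
9          23       30     1.6333
10         27       30     0.3000
Sum = 12.000

12.000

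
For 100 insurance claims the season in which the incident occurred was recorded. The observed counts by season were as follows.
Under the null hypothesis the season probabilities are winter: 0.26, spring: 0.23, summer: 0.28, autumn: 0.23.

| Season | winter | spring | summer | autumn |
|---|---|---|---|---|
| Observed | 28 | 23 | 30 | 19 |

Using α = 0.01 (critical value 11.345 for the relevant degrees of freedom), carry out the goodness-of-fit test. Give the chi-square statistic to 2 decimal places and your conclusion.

0.99; do not reject

Expected counts E_i = n·p_i: 100×0.26 = 26, 100×0.23 = 23, 100×0.28 = 28, 100×0.23 = 23.
winter: (28 − 26)²/26 = 4/26 = 0.154
spring: (23 − 23)²/23 = 0/23 = 0.000
summer: (30 − 28)²/28 = 4/28 = 0.143
autumn: (19 − 23)²/23 = 16/23 = 0.696
Sum = 0.99
df = 3. Since 0.99 < 11.345, we do not reject H₀.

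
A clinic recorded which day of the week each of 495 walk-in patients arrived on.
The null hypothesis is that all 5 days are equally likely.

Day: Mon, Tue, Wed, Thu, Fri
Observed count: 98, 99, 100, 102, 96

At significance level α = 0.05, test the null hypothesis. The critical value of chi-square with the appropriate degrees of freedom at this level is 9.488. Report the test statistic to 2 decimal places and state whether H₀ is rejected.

Under H₀ each category has probability 1/5, so each expected count is 495/5 = 99.
cat         O        E   (O−E)²/E
Mon        98       99      0.010
Tue        99       99      0.000
Wed       100       99      0.010
Thu       102       99      0.091
Fri        96       99      0.091
Sum = 0.20
df = 4. Since 0.20 < 9.488, we do not reject H₀.

0.20; do not reject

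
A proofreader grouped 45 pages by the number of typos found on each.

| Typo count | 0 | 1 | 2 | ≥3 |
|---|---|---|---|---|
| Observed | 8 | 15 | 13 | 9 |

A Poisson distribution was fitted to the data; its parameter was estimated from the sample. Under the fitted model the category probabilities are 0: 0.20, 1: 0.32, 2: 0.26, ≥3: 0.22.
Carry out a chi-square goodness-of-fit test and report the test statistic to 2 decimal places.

0.36

Expected counts E_i = n·p_i: 45×0.20 = 9, 45×0.32 = 14.4, 45×0.26 = 11.7, 45×0.22 = 9.9.
χ² = (8−9)²/9 + (15−14.4)²/14.4 + (13−11.7)²/11.7 + (9−9.9)²/9.9
   = 0.111 + 0.025 + 0.144 + 0.082
Sum = 0.36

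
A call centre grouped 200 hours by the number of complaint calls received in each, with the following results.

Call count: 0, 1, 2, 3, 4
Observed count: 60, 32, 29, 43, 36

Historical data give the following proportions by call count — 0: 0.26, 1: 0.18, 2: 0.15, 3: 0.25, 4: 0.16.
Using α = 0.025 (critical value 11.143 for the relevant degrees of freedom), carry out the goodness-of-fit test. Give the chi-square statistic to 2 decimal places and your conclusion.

Expected counts E_i = n·p_i: 200×0.26 = 52, 200×0.18 = 36, 200×0.15 = 30, 200×0.25 = 50, 200×0.16 = 32.
0: (60 − 52)²/52 = 64/52 = 1.231
1: (32 − 36)²/36 = 16/36 = 0.444
2: (29 − 30)²/30 = 1/30 = 0.033
3: (43 − 50)²/50 = 49/50 = 0.980
4: (36 − 32)²/32 = 16/32 = 0.500
Sum = 3.19
df = 4. Since 3.19 < 11.143, we do not reject H₀.

3.19; do not reject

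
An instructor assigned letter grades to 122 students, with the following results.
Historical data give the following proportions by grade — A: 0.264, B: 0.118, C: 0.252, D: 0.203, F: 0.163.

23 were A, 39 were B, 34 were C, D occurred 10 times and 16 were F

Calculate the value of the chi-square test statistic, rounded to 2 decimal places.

Expected counts E_i = n·p_i: 122×0.264 = 32.208, 122×0.118 = 14.396, 122×0.252 = 30.744, 122×0.203 = 24.766, 122×0.163 = 19.886.
cat         O        E   (O−E)²/E
A          23   32.208      2.632
B          39   14.396     42.050
C          34   30.744      0.345
D          10   24.766      8.804
F          16   19.886      0.759
Sum = 54.59

54.59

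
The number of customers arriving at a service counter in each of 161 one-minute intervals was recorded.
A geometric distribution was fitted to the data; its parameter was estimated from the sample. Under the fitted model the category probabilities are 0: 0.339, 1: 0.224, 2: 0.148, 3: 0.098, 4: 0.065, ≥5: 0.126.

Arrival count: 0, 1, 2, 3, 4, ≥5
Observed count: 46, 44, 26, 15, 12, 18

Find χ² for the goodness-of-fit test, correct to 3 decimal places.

Expected counts E_i = n·p_i: 161×0.339 = 54.579, 161×0.224 = 36.064, 161×0.148 = 23.828, 161×0.098 = 15.778, 161×0.065 = 10.465, 161×0.126 = 20.286.
χ² = (46−54.579)²/54.579 + (44−36.064)²/36.064 + (26−23.828)²/23.828 + (15−15.778)²/15.778 + (12−10.465)²/10.465 + (18−20.286)²/20.286
   = 1.3485 + 1.7463 + 0.1980 + 0.0384 + 0.2252 + 0.2576
Sum = 3.814

3.814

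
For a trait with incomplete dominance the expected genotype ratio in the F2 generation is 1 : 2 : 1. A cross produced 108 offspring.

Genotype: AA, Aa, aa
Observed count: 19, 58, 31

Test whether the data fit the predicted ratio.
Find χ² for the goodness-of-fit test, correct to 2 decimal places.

Ratio total = 4. Expected counts: 108×1/4 = 27, 108×2/4 = 54, 108×1/4 = 27.
AA: (19 − 27)²/27 = 64/27 = 2.370
Aa: (58 − 54)²/54 = 16/54 = 0.296
aa: (31 − 27)²/27 = 16/27 = 0.593
Sum = 3.26

3.26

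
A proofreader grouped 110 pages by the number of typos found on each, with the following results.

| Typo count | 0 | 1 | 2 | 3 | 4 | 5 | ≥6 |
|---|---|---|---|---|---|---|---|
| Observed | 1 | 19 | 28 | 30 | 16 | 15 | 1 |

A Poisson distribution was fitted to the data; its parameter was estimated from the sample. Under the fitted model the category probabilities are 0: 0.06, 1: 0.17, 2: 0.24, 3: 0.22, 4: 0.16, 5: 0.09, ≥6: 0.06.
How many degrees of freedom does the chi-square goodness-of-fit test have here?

There are k = 7 categories and 1 parameter estimated from the data, so df = 7 − 1 − 1 = 5.

5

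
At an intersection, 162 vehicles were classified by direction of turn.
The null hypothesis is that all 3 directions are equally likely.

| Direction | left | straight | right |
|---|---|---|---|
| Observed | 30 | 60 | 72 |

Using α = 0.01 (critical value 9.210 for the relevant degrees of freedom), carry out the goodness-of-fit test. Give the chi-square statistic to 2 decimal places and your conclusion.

Under H₀ each category has probability 1/3, so each expected count is 162/3 = 54.
left: (30 − 54)²/54 = 576/54 = 10.667
straight: (60 − 54)²/54 = 36/54 = 0.667
right: (72 − 54)²/54 = 324/54 = 6.000
Sum = 17.33
df = 2. Since 17.33 > 9.210, we reject H₀.

17.33; reject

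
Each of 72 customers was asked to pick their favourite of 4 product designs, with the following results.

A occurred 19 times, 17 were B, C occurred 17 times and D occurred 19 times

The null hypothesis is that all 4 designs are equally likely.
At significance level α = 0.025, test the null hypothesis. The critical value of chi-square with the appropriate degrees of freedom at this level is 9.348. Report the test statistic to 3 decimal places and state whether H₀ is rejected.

0.222; do not reject

Expected count for each of the 4 categories: 72/4 = 18.
A: (19 − 18)²/18 = 1/18 = 0.0556
B: (17 − 18)²/18 = 1/18 = 0.0556
C: (17 − 18)²/18 = 1/18 = 0.0556
D: (19 − 18)²/18 = 1/18 = 0.0556
Sum = 0.222
df = 3. Since 0.222 < 9.348, we do not reject H₀.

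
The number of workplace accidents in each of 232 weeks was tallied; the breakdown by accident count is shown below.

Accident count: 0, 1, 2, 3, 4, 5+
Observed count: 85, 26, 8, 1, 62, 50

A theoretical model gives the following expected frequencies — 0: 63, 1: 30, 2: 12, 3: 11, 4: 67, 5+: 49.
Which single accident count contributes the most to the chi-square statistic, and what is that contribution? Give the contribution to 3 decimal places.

3, 9.091

cat         O        E   (O−E)²/E
0          85       63     7.6825
1          26       30     0.5333
2           8       12     1.3333
3           1       11     9.0909
4          62       67     0.3731
5+         50       49     0.0204
The largest term is for 3: 9.091.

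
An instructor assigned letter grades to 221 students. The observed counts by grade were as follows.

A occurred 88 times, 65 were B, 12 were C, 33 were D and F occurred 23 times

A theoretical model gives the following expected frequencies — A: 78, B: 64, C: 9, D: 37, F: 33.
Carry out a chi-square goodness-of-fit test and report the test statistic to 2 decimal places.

5.76

χ² = (88−78)²/78 + (65−64)²/64 + (12−9)²/9 + (33−37)²/37 + (23−33)²/33
   = 1.282 + 0.016 + 1.000 + 0.432 + 3.030
Sum = 5.76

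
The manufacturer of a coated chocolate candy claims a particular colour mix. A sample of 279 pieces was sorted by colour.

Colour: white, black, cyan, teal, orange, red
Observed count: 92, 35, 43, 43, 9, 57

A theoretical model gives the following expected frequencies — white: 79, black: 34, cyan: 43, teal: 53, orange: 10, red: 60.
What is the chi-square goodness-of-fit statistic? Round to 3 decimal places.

4.305

cat         O        E   (O−E)²/E
white      92       79     2.1392
black      35       34     0.0294
cyan       43       43     0.0000
teal       43       53     1.8868
orange      9       10     0.1000
red        57       60     0.1500
Sum = 4.305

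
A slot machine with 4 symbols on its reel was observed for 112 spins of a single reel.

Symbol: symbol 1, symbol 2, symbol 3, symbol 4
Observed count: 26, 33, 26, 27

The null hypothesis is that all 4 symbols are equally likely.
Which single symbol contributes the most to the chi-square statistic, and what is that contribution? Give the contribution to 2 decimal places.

Expected count for each of the 4 categories: 112/4 = 28.
symbol 1: (26 − 28)²/28 = 4/28 = 0.143
symbol 2: (33 − 28)²/28 = 25/28 = 0.893
symbol 3: (26 − 28)²/28 = 4/28 = 0.143
symbol 4: (27 − 28)²/28 = 1/28 = 0.036
The largest term is for symbol 2: 0.89.

symbol 2, 0.89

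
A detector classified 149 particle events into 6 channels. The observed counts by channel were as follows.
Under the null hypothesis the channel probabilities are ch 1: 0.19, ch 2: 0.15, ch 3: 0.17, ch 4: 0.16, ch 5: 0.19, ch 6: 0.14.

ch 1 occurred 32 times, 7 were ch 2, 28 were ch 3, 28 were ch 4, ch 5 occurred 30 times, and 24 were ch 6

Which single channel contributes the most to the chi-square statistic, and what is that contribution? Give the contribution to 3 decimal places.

ch 2, 10.542

Expected counts E_i = n·p_i: 149×0.19 = 28.31, 149×0.15 = 22.35, 149×0.17 = 25.33, 149×0.16 = 23.84, 149×0.19 = 28.31, 149×0.14 = 20.86.
χ² = (32−28.31)²/28.31 + (7−22.35)²/22.35 + (28−25.33)²/25.33 + (28−23.84)²/23.84 + (30−28.31)²/28.31 + (24−20.86)²/20.86
   = 0.4810 + 10.5424 + 0.2814 + 0.7259 + 0.1009 + 0.4727
The largest term is for ch 2: 10.542.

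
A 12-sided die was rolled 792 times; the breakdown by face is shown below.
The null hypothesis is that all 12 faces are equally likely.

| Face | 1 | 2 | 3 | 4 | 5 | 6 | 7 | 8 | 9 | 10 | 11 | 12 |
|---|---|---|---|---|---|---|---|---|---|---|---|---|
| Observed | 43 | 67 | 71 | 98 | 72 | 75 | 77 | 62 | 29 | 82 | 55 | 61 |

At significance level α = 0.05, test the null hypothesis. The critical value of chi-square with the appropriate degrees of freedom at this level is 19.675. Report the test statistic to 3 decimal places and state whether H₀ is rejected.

Expected count for each of the 12 categories: 792/12 = 66.
χ² = (43−66)²/66 + (67−66)²/66 + (71−66)²/66 + (98−66)²/66 + (72−66)²/66 + (75−66)²/66 + (77−66)²/66 + (62−66)²/66 + (29−66)²/66 + (82−66)²/66 + (55−66)²/66 + (61−66)²/66
   = 8.0152 + 0.0152 + 0.3788 + 15.5152 + 0.5455 + 1.2273 + 1.8333 + 0.2424 + 20.7424 + 3.8788 + 1.8333 + 0.3788
Sum = 54.606
df = 11. Since 54.606 > 19.675, we reject H₀.

54.606; reject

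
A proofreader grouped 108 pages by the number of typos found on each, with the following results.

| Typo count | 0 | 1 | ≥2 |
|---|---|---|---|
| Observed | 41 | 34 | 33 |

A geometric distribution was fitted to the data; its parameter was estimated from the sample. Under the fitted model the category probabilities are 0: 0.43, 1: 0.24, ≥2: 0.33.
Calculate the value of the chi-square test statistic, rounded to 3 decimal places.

3.352

Expected counts E_i = n·p_i: 108×0.43 = 46.44, 108×0.24 = 25.92, 108×0.33 = 35.64.
0: (41 − 46.44)²/46.44 = 29.5936/46.44 = 0.6372
1: (34 − 25.92)²/25.92 = 65.2864/25.92 = 2.5188
≥2: (33 − 35.64)²/35.64 = 6.9696/35.64 = 0.1956
Sum = 3.352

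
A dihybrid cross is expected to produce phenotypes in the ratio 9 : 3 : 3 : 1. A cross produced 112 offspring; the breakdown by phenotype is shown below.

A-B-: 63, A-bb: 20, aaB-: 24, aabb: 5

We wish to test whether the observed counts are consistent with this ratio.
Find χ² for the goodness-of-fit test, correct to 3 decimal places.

1.048

Ratio total = 16. Expected counts: 112×9/16 = 63, 112×3/16 = 21, 112×3/16 = 21, 112×1/16 = 7.
χ² = (63−63)²/63 + (20−21)²/21 + (24−21)²/21 + (5−7)²/7
   = 0.0000 + 0.0476 + 0.4286 + 0.5714
Sum = 1.048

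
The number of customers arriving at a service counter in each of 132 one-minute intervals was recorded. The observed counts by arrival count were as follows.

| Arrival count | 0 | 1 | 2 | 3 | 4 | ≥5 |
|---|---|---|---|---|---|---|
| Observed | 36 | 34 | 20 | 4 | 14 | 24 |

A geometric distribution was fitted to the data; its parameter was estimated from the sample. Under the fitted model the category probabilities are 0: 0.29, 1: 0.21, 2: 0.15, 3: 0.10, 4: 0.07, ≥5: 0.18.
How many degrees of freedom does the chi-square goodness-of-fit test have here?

There are k = 6 categories and 1 parameter estimated from the data, so df = 6 − 1 − 1 = 4.

4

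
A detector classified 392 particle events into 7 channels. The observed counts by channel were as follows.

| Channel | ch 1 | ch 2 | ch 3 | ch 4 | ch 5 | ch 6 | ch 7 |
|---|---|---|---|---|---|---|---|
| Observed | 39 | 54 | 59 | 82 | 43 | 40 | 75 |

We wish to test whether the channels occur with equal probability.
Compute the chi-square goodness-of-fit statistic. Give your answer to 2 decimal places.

31.50

Expected count for each of the 7 categories: 392/7 = 56.
cat         O        E   (O−E)²/E
ch 1       39       56      5.161
ch 2       54       56      0.071
ch 3       59       56      0.161
ch 4       82       56     12.071
ch 5       43       56      3.018
ch 6       40       56      4.571
ch 7       75       56      6.446
Sum = 31.50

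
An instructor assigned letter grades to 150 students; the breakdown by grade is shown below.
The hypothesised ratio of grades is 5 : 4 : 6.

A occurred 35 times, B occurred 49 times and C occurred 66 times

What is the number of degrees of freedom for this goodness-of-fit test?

There are k = 3 categories and no parameters were estimated from the data, so df = 3 − 1 = 2.

2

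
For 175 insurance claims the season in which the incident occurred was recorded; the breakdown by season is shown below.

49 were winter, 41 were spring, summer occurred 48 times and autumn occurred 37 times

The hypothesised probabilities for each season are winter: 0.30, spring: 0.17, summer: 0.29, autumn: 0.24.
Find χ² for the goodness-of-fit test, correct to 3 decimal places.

Expected counts E_i = n·p_i: 175×0.30 = 52.5, 175×0.17 = 29.75, 175×0.29 = 50.75, 175×0.24 = 42.
winter: (49 − 52.5)²/52.5 = 12.25/52.5 = 0.2333
spring: (41 − 29.75)²/29.75 = 126.5625/29.75 = 4.2542
summer: (48 − 50.75)²/50.75 = 7.5625/50.75 = 0.1490
autumn: (37 − 42)²/42 = 25/42 = 0.5952
Sum = 5.232

5.232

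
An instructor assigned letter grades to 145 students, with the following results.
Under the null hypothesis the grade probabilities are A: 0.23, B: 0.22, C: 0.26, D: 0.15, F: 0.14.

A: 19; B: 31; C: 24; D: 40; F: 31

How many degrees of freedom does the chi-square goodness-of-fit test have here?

There are k = 5 categories and no parameters were estimated from the data, so df = 5 − 1 = 4.

4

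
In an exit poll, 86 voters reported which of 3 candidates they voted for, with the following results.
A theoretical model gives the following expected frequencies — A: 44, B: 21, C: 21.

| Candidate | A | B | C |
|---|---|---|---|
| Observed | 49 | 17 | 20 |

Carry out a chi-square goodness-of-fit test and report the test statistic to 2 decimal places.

χ² = (49−44)²/44 + (17−21)²/21 + (20−21)²/21
   = 0.568 + 0.762 + 0.048
Sum = 1.38

1.38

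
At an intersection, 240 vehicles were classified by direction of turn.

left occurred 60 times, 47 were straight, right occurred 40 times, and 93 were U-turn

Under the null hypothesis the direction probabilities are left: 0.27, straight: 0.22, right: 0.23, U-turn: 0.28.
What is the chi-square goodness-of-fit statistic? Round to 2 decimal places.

15.08

Expected counts E_i = n·p_i: 240×0.27 = 64.8, 240×0.22 = 52.8, 240×0.23 = 55.2, 240×0.28 = 67.2.
χ² = (60−64.8)²/64.8 + (47−52.8)²/52.8 + (40−55.2)²/55.2 + (93−67.2)²/67.2
   = 0.356 + 0.637 + 4.186 + 9.905
Sum = 15.08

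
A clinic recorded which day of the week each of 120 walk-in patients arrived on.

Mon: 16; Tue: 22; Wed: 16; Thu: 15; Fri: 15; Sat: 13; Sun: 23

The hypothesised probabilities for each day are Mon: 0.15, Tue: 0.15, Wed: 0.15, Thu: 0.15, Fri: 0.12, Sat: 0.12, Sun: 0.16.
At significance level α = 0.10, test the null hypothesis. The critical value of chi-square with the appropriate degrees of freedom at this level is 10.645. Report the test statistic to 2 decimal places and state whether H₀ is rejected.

Expected counts E_i = n·p_i: 120×0.15 = 18, 120×0.15 = 18, 120×0.15 = 18, 120×0.15 = 18, 120×0.12 = 14.4, 120×0.12 = 14.4, 120×0.16 = 19.2.
Mon: (16 − 18)²/18 = 4/18 = 0.222
Tue: (22 − 18)²/18 = 16/18 = 0.889
Wed: (16 − 18)²/18 = 4/18 = 0.222
Thu: (15 − 18)²/18 = 9/18 = 0.500
Fri: (15 − 14.4)²/14.4 = 0.36/14.4 = 0.025
Sat: (13 − 14.4)²/14.4 = 1.96/14.4 = 0.136
Sun: (23 − 19.2)²/19.2 = 14.44/19.2 = 0.752
Sum = 2.75
df = 6. Since 2.75 < 10.645, we do not reject H₀.

2.75; do not reject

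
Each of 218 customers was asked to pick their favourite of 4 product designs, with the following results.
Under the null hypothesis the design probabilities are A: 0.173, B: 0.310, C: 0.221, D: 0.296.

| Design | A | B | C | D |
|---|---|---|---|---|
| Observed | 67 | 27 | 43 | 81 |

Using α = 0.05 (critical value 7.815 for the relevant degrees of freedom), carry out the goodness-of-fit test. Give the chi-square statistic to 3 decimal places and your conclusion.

Expected counts E_i = n·p_i: 218×0.173 = 37.714, 218×0.310 = 67.58, 218×0.221 = 48.178, 218×0.296 = 64.528.
χ² = (67−37.714)²/37.714 + (27−67.58)²/67.58 + (43−48.178)²/48.178 + (81−64.528)²/64.528
   = 22.7414 + 24.3672 + 0.5565 + 4.2048
Sum = 51.870
df = 3. Since 51.870 > 7.815, we reject H₀.

51.870; reject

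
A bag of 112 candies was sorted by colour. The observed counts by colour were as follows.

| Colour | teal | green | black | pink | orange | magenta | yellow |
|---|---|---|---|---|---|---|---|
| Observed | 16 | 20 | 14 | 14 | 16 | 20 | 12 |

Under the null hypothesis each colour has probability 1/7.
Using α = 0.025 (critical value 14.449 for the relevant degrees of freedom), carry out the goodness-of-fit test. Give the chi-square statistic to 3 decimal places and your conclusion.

Expected count for each of the 7 categories: 112/7 = 16.
teal: (16 − 16)²/16 = 0/16 = 0.0000
green: (20 − 16)²/16 = 16/16 = 1.0000
black: (14 − 16)²/16 = 4/16 = 0.2500
pink: (14 − 16)²/16 = 4/16 = 0.2500
orange: (16 − 16)²/16 = 0/16 = 0.0000
magenta: (20 − 16)²/16 = 16/16 = 1.0000
yellow: (12 − 16)²/16 = 16/16 = 1.0000
Sum = 3.500
df = 6. Since 3.500 < 14.449, we do not reject H₀.

3.500; do not reject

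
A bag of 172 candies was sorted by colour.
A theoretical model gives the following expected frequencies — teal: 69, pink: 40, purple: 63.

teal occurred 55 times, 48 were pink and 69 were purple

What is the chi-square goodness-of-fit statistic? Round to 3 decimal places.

teal: (55 − 69)²/69 = 196/69 = 2.8406
pink: (48 − 40)²/40 = 64/40 = 1.6000
purple: (69 − 63)²/63 = 36/63 = 0.5714
Sum = 5.012

5.012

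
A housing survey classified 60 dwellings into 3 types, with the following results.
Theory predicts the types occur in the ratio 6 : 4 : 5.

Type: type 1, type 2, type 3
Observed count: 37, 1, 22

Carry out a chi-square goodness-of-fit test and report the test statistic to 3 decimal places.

21.304

Ratio total = 15. Expected counts: 60×6/15 = 24, 60×4/15 = 16, 60×5/15 = 20.
χ² = (37−24)²/24 + (1−16)²/16 + (22−20)²/20
   = 7.0417 + 14.0625 + 0.2000
Sum = 21.304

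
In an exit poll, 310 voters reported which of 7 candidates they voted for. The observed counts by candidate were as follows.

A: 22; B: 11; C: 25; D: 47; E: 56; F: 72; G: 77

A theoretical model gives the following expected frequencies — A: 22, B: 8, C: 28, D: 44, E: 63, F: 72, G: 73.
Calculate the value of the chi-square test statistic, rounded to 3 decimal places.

2.648

χ² = (22−22)²/22 + (11−8)²/8 + (25−28)²/28 + (47−44)²/44 + (56−63)²/63 + (72−72)²/72 + (77−73)²/73
   = 0.0000 + 1.1250 + 0.3214 + 0.2045 + 0.7778 + 0.0000 + 0.2192
Sum = 2.648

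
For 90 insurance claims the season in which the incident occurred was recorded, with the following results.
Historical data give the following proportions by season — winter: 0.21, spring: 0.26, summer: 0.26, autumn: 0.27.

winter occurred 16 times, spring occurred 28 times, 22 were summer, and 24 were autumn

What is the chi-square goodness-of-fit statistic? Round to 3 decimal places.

1.437

Expected counts E_i = n·p_i: 90×0.21 = 18.9, 90×0.26 = 23.4, 90×0.26 = 23.4, 90×0.27 = 24.3.
χ² = (16−18.9)²/18.9 + (28−23.4)²/23.4 + (22−23.4)²/23.4 + (24−24.3)²/24.3
   = 0.4450 + 0.9043 + 0.0838 + 0.0037
Sum = 1.437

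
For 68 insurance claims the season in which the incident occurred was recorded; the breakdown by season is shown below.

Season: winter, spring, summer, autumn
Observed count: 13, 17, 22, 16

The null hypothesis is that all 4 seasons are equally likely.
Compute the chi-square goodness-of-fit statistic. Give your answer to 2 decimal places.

2.47

Expected count for each of the 4 categories: 68/4 = 17.
winter: (13 − 17)²/17 = 16/17 = 0.941
spring: (17 − 17)²/17 = 0/17 = 0.000
summer: (22 − 17)²/17 = 25/17 = 1.471
autumn: (16 − 17)²/17 = 1/17 = 0.059
Sum = 2.47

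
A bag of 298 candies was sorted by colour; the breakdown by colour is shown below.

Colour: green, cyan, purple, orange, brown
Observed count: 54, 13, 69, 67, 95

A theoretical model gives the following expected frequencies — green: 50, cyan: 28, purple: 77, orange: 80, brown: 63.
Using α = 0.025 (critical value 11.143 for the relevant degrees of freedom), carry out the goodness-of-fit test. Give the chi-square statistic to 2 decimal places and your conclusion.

27.55; reject

χ² = (54−50)²/50 + (13−28)²/28 + (69−77)²/77 + (67−80)²/80 + (95−63)²/63
   = 0.320 + 8.036 + 0.831 + 2.113 + 16.254
Sum = 27.55
df = 4. Since 27.55 > 11.143, we reject H₀.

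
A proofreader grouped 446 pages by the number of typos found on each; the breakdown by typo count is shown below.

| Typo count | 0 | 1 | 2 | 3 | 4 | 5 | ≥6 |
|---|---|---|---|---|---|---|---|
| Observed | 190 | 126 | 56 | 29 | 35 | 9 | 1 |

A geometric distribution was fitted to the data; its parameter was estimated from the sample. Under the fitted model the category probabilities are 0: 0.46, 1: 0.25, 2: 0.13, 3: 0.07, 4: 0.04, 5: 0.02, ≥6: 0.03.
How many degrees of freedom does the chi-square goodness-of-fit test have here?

5

There are k = 7 categories and 1 parameter estimated from the data, so df = 7 − 1 − 1 = 5.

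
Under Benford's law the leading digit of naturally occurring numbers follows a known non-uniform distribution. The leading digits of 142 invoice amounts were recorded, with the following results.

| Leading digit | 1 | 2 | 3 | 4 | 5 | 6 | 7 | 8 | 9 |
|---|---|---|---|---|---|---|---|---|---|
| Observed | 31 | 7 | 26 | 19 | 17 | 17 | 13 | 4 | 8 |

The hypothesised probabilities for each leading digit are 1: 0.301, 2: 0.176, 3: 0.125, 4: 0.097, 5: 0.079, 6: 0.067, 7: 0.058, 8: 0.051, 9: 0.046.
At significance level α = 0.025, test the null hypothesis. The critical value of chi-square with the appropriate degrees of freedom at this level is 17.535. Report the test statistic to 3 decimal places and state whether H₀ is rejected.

35.403; reject

Expected counts E_i = n·p_i: 142×0.301 = 42.742, 142×0.176 = 24.992, 142×0.125 = 17.75, 142×0.097 = 13.774, 142×0.079 = 11.218, 142×0.067 = 9.514, 142×0.058 = 8.236, 142×0.051 = 7.242, 142×0.046 = 6.532.
χ² = (31−42.742)²/42.742 + (7−24.992)²/24.992 + (26−17.75)²/17.75 + (19−13.774)²/13.774 + (17−11.218)²/11.218 + (17−9.514)²/9.514 + (13−8.236)²/8.236 + (4−7.242)²/7.242 + (8−6.532)²/6.532
   = 3.2257 + 12.9526 + 3.8345 + 1.9828 + 2.9802 + 5.8903 + 2.7557 + 1.4513 + 0.3299
Sum = 35.403
df = 8. Since 35.403 > 17.535, we reject H₀.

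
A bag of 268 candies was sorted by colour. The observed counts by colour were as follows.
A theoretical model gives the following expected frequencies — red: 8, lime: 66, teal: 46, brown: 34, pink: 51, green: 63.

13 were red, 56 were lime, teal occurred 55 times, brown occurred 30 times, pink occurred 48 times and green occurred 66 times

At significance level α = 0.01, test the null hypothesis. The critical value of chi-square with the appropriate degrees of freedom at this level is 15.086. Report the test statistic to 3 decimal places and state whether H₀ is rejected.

red: (13 − 8)²/8 = 25/8 = 3.1250
lime: (56 − 66)²/66 = 100/66 = 1.5152
teal: (55 − 46)²/46 = 81/46 = 1.7609
brown: (30 − 34)²/34 = 16/34 = 0.4706
pink: (48 − 51)²/51 = 9/51 = 0.1765
green: (66 − 63)²/63 = 9/63 = 0.1429
Sum = 7.191
df = 5. Since 7.191 < 15.086, we do not reject H₀.

7.191; do not reject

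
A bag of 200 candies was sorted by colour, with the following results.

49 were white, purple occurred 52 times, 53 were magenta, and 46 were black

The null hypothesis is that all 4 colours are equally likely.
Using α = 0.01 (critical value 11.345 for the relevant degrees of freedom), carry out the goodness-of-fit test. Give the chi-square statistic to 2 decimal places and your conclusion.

Expected count for each of the 4 categories: 200/4 = 50.
cat          O        E   (O−E)²/E
white       49       50      0.020
purple      52       50      0.080
magenta     53       50      0.180
black       46       50      0.320
Sum = 0.60
df = 3. Since 0.60 < 11.345, we do not reject H₀.

0.60; do not reject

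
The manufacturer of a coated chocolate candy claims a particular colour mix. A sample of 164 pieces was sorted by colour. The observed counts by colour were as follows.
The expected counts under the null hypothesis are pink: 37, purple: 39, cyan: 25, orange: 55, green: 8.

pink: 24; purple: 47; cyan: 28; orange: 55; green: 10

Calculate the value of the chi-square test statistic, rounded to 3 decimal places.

χ² = (24−37)²/37 + (47−39)²/39 + (28−25)²/25 + (55−55)²/55 + (10−8)²/8
   = 4.5676 + 1.6410 + 0.3600 + 0.0000 + 0.5000
Sum = 7.069

7.069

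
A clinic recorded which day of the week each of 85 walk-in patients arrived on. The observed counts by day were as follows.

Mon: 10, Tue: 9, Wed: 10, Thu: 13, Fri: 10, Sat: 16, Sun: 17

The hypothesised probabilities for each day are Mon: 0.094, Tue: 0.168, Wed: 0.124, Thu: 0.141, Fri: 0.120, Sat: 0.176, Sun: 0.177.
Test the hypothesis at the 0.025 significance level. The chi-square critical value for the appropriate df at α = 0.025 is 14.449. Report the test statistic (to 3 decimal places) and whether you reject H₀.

Expected counts E_i = n·p_i: 85×0.094 = 7.99, 85×0.168 = 14.28, 85×0.124 = 10.54, 85×0.141 = 11.985, 85×0.120 = 10.2, 85×0.176 = 14.96, 85×0.177 = 15.045.
Mon: (10 − 7.99)²/7.99 = 4.0401/7.99 = 0.5056
Tue: (9 − 14.28)²/14.28 = 27.8784/14.28 = 1.9523
Wed: (10 − 10.54)²/10.54 = 0.2916/10.54 = 0.0277
Thu: (13 − 11.985)²/11.985 = 1.030225/11.985 = 0.0860
Fri: (10 − 10.2)²/10.2 = 0.04/10.2 = 0.0039
Sat: (16 − 14.96)²/14.96 = 1.0816/14.96 = 0.0723
Sun: (17 − 15.045)²/15.045 = 3.822025/15.045 = 0.2540
Sum = 2.902
df = 6. Since 2.902 < 14.449, we do not reject H₀.

2.902; do not reject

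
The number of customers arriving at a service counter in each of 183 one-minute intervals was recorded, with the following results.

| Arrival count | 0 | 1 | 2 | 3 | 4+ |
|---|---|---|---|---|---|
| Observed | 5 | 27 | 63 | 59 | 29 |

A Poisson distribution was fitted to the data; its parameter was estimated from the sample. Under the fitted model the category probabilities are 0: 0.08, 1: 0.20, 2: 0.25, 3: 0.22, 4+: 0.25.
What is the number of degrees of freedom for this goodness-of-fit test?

3

There are k = 5 categories and 1 parameter estimated from the data, so df = 5 − 1 − 1 = 3.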